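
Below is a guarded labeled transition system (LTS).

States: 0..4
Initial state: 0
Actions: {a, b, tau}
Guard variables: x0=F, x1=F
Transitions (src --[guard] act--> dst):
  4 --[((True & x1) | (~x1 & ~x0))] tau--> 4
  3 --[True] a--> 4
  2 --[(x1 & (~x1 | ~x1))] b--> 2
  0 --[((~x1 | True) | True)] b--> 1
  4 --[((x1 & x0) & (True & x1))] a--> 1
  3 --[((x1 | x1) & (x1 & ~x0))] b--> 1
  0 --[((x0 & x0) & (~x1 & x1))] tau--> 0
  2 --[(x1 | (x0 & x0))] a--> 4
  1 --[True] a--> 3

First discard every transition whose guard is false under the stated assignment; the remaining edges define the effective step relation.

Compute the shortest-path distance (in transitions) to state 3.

Answer: 2

Trace:
BFS to 3:
  L0 = {0}
  L1 = {1}
  L2 = {3}
3 enters at depth 2; path b·a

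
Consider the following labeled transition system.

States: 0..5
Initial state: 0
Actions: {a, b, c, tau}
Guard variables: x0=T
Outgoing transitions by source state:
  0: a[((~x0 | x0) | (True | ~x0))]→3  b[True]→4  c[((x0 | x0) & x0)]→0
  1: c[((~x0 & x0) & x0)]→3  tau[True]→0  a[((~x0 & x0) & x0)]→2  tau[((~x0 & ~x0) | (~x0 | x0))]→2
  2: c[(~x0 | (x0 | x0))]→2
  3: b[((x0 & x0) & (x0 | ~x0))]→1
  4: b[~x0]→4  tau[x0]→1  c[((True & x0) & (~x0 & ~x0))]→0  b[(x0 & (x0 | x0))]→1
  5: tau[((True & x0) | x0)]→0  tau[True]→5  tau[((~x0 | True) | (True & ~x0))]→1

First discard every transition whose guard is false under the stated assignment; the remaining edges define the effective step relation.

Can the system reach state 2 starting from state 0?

Answer: REACHABLE

Trace:
After dropping false guards: 12 live edges.
L0 = {0}
L1 = {3,4}  total {0,3,4}
L2 = {1}  total {0,1,3,4}
L3 = {2}  total {0,1,2,3,4}
Reach set: {0,1,2,3,4}
witness 2: a·b·tau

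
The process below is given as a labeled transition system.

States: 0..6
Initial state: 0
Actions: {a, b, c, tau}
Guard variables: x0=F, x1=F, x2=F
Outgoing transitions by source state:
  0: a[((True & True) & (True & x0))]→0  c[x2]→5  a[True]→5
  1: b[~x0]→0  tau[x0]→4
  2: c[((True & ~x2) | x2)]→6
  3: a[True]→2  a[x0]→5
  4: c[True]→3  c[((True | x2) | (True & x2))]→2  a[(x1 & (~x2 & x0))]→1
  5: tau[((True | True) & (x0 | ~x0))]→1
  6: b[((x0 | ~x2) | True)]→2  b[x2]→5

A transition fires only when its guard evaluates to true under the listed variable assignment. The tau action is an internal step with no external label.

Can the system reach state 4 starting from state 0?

Answer: UNREACHABLE

Trace:
Guard filter leaves 8 enabled edge(s).
Layer 0: {0}
Layer 1: {5}  total {0,5}
Layer 2: {1}  total {0,1,5}
Reachable = {0,1,5}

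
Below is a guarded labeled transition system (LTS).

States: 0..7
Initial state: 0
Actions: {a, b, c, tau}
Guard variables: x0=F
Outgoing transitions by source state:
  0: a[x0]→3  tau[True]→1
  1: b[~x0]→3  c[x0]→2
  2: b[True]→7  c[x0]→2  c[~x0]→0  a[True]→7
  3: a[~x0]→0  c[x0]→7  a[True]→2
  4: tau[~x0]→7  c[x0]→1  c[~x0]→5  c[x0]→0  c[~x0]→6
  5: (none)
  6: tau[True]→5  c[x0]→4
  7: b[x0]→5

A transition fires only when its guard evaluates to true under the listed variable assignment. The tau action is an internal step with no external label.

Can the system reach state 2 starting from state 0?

Answer: REACHABLE

Trace:
After dropping false guards: 11 live edges.
L0 = {0}
L1 = {1}  now seen {0,1}
L2 = {3}  now seen {0,1,3}
L3 = {2}  now seen {0,1,2,3}
L4 = {7}  now seen {0,1,2,3,7}
R = {0,1,2,3,7}
witness 2: tau·b·a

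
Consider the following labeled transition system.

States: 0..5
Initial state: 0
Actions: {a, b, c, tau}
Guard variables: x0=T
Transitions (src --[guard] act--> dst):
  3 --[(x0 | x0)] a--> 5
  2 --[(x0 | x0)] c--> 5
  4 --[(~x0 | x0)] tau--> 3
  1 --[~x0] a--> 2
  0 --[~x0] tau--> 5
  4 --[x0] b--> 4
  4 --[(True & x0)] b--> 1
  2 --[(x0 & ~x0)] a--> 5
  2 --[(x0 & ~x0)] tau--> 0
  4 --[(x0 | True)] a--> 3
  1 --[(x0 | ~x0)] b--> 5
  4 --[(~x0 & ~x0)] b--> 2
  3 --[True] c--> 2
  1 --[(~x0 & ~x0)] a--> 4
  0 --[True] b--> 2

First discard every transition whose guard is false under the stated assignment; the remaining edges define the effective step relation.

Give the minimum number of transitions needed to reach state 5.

Answer: 2

Working:
Layered search for 5:
  depth 0: {0}
  depth 1: {2}
  depth 2: {5}
depth(5)=2, e.g. b·c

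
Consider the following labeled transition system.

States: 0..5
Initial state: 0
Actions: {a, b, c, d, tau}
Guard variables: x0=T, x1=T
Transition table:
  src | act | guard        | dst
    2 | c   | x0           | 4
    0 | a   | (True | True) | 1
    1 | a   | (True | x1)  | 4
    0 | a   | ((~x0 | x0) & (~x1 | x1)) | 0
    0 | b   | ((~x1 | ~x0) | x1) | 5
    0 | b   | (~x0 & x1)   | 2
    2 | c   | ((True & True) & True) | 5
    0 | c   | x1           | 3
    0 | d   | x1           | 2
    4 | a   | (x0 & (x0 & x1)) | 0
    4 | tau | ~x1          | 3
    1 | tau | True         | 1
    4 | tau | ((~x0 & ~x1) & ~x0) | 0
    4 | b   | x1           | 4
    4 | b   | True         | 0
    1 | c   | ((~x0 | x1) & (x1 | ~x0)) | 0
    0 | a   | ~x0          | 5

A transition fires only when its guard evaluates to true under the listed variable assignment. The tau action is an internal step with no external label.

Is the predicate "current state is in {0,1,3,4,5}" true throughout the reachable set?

Answer: INVARIANT VIOLATED at state 2

Trace:
Inv-set: {0,1,3,4,5}
Reach set: {0,1,2,3,4,5}
  0: safe
  1: safe
  2: outside
  3: safe
  4: safe
  5: safe
counterexample path to 2: d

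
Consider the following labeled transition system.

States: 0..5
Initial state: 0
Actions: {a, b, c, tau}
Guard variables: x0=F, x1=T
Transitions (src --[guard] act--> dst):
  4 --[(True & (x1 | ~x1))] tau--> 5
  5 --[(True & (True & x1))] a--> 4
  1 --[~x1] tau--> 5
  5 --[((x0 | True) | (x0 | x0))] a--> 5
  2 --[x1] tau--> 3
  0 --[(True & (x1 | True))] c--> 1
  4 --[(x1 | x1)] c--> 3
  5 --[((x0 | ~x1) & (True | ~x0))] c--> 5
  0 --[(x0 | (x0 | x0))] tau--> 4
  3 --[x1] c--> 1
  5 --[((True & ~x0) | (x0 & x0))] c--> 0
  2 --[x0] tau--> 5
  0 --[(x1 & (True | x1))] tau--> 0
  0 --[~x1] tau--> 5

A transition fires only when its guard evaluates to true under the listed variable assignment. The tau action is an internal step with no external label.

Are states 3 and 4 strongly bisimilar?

Answer: NOT BISIMILAR

Trace:
Refine partition for ~:
  P[0] = {{0,1,2,3,4,5}}
  P[1] = {{0,4},{1},{2},{3},{5}}
  P[2] = {{0},{1},{2},{3},{4},{5}}
Fixed point at round 3; 6 class(es).
[3]={3}  [4]={4}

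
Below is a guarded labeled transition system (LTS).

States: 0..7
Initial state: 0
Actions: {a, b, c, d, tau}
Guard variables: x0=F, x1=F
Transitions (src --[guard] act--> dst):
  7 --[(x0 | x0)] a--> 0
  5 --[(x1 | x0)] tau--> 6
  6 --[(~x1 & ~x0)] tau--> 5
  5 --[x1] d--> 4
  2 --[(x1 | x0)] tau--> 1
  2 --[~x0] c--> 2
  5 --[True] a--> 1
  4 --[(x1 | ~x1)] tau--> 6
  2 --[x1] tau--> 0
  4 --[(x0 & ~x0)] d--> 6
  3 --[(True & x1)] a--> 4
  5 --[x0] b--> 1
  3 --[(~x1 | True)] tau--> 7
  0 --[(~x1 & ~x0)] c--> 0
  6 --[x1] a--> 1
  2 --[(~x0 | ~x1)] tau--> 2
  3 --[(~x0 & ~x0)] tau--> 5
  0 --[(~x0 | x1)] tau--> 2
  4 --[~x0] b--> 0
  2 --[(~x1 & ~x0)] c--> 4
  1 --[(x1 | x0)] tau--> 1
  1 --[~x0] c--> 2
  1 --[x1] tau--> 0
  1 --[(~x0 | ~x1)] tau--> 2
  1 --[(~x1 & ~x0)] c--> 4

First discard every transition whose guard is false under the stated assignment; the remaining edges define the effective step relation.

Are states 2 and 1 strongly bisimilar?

Refine partition for ~:
  P[0] = {{0,1,2,3,4,5,6,7}}
  P[1] = {{0,1,2},{3,6},{4},{5},{7}}
  P[2] = {{0},{1,2},{3},{4},{5},{6},{7}}
Fixed point at round 3; 7 class(es).
[2]={1,2}  [1]={1,2}

Answer: BISIMILAR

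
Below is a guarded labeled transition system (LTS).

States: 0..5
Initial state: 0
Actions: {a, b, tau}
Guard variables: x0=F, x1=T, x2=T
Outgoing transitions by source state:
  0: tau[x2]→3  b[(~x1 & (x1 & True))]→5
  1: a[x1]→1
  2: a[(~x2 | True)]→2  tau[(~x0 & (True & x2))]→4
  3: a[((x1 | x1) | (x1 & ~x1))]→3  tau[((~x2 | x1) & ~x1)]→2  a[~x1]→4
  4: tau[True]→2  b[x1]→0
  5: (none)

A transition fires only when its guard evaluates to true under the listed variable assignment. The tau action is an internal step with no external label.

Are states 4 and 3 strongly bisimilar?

Bisimulation quotient by refinement:
  P[0] = {{0,1,2,3,4,5}}
  P[1] = {{0},{1,3},{2},{4},{5}}
stable after 2 split(s): 5 block(s)
4∈{4}, 3∈{1,3}

Answer: NOT BISIMILAR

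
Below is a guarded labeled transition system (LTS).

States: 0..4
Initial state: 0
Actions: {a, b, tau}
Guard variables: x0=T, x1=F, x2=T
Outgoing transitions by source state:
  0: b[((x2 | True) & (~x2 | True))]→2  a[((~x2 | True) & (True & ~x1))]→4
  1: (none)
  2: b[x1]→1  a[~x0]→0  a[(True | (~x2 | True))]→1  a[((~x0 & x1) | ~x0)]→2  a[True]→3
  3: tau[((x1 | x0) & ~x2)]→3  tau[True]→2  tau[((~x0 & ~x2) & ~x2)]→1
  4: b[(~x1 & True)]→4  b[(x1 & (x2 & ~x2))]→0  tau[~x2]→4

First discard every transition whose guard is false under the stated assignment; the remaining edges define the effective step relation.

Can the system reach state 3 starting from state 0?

Guard filter leaves 6 enabled edge(s).
depth 0: {0}
depth 1: {2,4}  total {0,2,4}
depth 2: {1,3}  total {0,1,2,3,4}
Reachable = {0,1,2,3,4}
Path to 3: b·a

Answer: REACHABLE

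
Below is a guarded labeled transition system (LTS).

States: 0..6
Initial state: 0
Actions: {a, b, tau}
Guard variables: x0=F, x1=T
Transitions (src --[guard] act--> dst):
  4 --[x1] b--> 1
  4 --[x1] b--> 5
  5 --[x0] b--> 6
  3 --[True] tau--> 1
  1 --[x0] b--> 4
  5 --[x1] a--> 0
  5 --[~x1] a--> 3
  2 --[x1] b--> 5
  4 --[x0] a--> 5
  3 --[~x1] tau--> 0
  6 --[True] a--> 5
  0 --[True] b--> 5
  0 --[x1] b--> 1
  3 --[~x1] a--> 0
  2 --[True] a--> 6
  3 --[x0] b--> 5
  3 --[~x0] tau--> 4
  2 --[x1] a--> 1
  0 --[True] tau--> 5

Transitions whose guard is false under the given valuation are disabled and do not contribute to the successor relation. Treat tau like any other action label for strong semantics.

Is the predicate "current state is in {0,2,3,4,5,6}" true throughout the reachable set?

Safe = {0,2,3,4,5,6}
R = {0,1,5}
  0: ✓
  1: outside
  5: ✓
witness against invariant: b → 1

Answer: INVARIANT VIOLATED at state 1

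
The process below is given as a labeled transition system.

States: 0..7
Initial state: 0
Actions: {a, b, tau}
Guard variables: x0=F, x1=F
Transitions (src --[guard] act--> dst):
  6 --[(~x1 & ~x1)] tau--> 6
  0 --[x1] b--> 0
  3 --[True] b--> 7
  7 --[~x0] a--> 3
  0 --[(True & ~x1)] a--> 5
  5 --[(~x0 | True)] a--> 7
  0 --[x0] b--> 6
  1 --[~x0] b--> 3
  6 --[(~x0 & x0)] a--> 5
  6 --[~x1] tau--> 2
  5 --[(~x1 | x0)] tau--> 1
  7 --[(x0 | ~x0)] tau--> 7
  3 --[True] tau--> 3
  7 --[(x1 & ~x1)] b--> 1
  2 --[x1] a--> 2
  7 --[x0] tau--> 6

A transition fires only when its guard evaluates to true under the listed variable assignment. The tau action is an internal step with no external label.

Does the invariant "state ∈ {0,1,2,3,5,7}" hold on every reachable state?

Inv-set: {0,1,2,3,5,7}
Reach set: {0,1,3,5,7}
  0: ok
  1: ok
  3: ok
  5: ok
  7: ok

Answer: INVARIANT HOLDS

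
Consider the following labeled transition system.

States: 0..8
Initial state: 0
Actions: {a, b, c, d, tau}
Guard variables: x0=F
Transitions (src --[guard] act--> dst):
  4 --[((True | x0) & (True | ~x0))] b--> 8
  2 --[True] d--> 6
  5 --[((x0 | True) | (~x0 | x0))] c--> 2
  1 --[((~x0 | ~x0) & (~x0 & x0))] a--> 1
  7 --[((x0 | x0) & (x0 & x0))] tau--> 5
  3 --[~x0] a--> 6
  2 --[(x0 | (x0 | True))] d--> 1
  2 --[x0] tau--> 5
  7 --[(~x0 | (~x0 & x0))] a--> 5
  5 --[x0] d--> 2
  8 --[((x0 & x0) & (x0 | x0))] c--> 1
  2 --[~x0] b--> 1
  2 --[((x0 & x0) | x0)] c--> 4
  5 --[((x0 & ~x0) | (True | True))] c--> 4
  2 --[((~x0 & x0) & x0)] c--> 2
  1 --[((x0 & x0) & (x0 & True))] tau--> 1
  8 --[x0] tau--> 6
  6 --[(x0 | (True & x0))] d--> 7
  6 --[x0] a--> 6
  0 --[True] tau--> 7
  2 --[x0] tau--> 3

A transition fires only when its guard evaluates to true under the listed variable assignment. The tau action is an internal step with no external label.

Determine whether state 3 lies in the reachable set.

9 transition(s) survive guard evaluation.
L0 = {0}
L1 = {7}  cumulative {0,7}
L2 = {5}  cumulative {0,5,7}
L3 = {2,4}  cumulative {0,2,4,5,7}
L4 = {1,6,8}  cumulative {0,1,2,4,5,6,7,8}
Reach set: {0,1,2,4,5,6,7,8}

Answer: UNREACHABLE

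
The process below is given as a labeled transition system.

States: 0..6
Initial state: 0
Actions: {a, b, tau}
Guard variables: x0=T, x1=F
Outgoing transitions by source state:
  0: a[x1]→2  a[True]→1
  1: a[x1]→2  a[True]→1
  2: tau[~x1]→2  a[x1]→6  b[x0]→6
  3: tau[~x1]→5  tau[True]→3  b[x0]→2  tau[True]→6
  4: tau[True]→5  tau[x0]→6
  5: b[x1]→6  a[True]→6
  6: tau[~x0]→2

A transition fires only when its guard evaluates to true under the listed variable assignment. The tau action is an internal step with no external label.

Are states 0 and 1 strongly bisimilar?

Answer: BISIMILAR

Analysis:
Compute ~ classes (split until stable):
  P[0] = {{0,1,2,3,4,5,6}}
  P[1] = {{0,1,5},{2,3},{4},{6}}
  P[2] = {{0,1},{2},{3},{4},{5},{6}}
Fixed point at round 3; 6 class(es).
[0]={0,1}  [1]={0,1}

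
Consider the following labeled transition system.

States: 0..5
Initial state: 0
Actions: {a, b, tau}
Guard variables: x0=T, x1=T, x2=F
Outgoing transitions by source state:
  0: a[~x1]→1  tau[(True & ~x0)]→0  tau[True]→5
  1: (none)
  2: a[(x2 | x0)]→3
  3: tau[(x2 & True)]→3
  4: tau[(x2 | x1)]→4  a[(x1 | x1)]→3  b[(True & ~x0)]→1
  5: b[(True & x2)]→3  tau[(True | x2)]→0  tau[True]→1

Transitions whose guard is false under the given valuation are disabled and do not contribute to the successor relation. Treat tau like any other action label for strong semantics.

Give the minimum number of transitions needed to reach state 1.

Layered search for 1:
  depth 0: {0}
  depth 1: {5}
  depth 2: {1}
1 enters at depth 2; path tau·tau

Answer: 2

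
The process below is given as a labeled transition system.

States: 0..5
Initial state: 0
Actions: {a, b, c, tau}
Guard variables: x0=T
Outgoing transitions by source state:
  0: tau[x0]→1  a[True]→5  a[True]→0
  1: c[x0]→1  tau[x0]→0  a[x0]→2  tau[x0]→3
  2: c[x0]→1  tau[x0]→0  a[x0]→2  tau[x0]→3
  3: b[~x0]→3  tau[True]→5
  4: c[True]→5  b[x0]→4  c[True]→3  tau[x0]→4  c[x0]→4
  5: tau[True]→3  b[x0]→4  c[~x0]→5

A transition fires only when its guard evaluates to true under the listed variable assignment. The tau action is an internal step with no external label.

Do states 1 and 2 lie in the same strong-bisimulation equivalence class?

Bisimulation quotient by refinement:
  π0 = {{0,1,2,3,4,5}}
  π1 = {{0},{1,2},{3},{4},{5}}
5 equivalence class(es) (converged in 2)
1∈{1,2}, 2∈{1,2}

Answer: BISIMILAR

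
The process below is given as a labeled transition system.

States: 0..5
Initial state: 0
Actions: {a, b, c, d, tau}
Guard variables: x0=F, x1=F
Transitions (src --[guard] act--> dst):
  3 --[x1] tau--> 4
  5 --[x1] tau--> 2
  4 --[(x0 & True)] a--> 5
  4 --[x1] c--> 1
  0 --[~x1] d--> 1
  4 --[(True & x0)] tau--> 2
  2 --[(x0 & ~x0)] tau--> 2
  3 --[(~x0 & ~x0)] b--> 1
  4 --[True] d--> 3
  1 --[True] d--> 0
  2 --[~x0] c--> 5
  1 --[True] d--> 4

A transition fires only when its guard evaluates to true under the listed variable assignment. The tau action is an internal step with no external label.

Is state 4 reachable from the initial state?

After dropping false guards: 6 live edges.
L0 = {0}
L1 = {1}  now seen {0,1}
L2 = {4}  now seen {0,1,4}
L3 = {3}  now seen {0,1,3,4}
R = {0,1,3,4}
Path to 4: d·d

Answer: REACHABLE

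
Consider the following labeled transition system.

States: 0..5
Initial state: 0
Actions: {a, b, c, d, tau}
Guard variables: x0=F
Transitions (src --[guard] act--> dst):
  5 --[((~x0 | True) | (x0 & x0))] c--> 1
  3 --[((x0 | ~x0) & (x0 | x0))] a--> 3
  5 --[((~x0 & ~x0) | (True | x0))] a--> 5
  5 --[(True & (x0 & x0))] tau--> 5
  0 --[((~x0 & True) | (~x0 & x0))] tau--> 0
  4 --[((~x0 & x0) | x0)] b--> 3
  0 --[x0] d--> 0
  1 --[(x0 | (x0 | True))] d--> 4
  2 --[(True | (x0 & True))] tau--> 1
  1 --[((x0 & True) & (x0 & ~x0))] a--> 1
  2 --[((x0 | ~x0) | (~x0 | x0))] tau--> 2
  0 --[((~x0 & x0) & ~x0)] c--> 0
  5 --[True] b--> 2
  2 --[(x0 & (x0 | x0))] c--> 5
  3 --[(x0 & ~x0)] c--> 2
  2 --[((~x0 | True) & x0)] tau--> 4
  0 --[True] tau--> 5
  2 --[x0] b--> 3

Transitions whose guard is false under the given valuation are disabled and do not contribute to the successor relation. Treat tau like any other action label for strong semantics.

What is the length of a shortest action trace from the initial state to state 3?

Layered search for 3:
  Layer 0: {0}
  Layer 1: {5}
  Layer 2: {1,2}
  Layer 3: {4}
3 never appears.

Answer: UNREACHABLE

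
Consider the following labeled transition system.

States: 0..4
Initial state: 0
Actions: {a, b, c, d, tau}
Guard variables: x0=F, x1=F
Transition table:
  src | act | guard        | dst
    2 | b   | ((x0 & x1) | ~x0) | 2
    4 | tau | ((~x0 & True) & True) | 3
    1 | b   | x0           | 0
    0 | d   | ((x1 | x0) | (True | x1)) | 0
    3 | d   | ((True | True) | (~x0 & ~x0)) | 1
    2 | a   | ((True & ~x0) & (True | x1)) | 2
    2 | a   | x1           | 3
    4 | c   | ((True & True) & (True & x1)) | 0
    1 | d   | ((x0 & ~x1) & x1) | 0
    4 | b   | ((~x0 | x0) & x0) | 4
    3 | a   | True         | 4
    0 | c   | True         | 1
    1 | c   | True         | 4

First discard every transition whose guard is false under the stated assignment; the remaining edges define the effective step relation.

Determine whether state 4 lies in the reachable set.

Guard filter leaves 8 enabled edge(s).
Layer 0: {0}
Layer 1: {1}  cumulative {0,1}
Layer 2: {4}  cumulative {0,1,4}
Layer 3: {3}  cumulative {0,1,3,4}
R = {0,1,3,4}
trace reaching 4: c·c

Answer: REACHABLE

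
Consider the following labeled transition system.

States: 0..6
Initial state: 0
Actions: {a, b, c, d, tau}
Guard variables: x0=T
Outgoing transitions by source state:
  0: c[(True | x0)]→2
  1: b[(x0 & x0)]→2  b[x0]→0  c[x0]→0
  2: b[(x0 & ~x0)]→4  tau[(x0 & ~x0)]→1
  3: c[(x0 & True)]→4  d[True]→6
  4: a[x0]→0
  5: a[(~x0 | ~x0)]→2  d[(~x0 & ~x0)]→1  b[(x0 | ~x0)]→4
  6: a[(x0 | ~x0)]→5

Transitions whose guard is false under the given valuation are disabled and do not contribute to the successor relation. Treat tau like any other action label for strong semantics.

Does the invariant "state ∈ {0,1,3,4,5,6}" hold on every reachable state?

Answer: INVARIANT VIOLATED at state 2

Analysis:
Allowed set {0,1,3,4,5,6}
R = {0,2}
  0: ✓
  2: VIOLATES
counterexample path to 2: c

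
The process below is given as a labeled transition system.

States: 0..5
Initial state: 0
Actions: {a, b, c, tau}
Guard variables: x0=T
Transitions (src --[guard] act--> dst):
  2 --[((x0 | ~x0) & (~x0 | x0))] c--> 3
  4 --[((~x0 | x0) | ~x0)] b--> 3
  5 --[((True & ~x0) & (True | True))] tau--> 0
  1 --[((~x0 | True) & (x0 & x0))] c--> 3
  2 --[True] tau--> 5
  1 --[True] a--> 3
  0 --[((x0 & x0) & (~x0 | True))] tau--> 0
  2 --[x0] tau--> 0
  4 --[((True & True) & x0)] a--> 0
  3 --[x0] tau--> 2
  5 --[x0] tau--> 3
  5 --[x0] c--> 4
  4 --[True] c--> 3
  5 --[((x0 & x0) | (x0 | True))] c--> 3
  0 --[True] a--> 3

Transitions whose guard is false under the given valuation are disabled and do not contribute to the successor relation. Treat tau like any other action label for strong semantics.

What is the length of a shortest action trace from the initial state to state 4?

BFS to 4:
  depth 0: {0}
  depth 1: {3}
  depth 2: {2}
  depth 3: {5}
  depth 4: {4}
depth(4)=4, e.g. a·tau·tau·c

Answer: 4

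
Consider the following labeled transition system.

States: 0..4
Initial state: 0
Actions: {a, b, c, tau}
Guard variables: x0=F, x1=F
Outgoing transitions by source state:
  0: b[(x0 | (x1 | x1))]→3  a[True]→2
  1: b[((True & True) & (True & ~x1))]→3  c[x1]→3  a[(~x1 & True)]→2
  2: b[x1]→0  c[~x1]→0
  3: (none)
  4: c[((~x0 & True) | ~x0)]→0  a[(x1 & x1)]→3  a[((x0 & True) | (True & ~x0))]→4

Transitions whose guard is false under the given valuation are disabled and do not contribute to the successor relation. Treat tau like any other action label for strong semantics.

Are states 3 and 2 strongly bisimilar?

Answer: NOT BISIMILAR

Trace:
Compute ~ classes (split until stable):
  π0 = {{0,1,2,3,4}}
  π1 = {{0},{1},{2},{3},{4}}
stable after 2 split(s): 5 block(s)
class of 3: {3}; class of 2: {2}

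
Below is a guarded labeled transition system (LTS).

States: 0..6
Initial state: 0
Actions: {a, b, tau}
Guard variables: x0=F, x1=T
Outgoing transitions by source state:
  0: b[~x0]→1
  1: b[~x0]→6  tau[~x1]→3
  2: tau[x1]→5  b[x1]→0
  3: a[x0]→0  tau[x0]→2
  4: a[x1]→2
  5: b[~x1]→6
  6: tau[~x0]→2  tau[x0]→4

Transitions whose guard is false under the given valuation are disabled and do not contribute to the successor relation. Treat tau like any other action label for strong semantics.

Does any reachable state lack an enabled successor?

Reach set: {0,1,2,5,6}
  0: b→1  [deg 1]
  1: b→6  [deg 1]
  2: b→0  tau→5  [deg 2]
  5: ∅  [deadlock]
  6: tau→2  [deg 1]
witness 5: b·b·tau·tau

Answer: DEADLOCK at state 5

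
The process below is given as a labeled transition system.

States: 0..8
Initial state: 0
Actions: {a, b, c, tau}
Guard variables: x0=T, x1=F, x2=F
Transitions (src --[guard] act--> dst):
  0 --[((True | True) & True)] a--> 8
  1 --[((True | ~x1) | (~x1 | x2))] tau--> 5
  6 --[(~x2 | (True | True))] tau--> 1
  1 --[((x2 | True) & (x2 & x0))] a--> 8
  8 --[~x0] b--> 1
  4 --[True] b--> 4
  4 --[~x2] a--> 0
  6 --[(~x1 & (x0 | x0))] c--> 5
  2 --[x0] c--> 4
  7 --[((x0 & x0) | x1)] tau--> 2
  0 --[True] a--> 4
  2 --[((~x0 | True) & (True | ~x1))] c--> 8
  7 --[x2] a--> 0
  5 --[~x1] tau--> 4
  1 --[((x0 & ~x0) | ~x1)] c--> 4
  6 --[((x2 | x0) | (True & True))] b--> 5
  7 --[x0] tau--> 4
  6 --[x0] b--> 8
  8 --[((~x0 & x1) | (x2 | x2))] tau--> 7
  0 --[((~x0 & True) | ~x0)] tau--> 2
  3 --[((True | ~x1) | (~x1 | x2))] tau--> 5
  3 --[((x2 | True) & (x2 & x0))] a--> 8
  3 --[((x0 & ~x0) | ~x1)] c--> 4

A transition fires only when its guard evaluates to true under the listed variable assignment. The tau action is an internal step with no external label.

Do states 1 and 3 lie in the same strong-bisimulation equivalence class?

Bisimulation quotient by refinement:
  round 0: {{0,1,2,3,4,5,6,7,8}}
  round 1: {{0},{1,3},{2},{4},{5,7},{6},{8}}
  round 2: {{0},{1,3},{2},{4},{5},{6},{7},{8}}
8 equivalence class(es) (converged in 3)
1∈{1,3}, 3∈{1,3}

Answer: BISIMILAR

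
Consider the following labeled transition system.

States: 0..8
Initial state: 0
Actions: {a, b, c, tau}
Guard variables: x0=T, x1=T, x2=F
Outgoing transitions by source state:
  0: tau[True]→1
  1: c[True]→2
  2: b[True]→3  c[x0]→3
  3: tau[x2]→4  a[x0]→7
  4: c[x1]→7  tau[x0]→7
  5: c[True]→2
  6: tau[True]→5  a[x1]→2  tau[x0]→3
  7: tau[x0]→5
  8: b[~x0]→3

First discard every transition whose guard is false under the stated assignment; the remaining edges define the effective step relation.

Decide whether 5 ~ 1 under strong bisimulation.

Compute ~ classes (split until stable):
  round 0: {{0,1,2,3,4,5,6,7,8}}
  round 1: {{0,7},{1,5},{2},{3},{4},{6},{8}}
7 equivalence class(es) (converged in 2)
class of 5: {1,5}; class of 1: {1,5}

Answer: BISIMILAR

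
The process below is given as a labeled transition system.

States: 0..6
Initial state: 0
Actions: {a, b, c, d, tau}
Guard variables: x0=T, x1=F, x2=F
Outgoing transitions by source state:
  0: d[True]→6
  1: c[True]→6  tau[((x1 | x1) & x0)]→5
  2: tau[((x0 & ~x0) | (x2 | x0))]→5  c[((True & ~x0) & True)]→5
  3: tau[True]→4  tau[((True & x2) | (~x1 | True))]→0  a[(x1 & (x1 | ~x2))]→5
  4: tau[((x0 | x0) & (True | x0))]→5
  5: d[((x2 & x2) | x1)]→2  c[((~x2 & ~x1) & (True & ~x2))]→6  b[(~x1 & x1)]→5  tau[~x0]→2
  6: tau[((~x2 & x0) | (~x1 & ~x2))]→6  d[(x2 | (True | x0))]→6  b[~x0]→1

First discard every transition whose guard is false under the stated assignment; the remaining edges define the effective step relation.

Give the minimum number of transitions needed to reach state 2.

Breadth-first toward 2:
  L0 = {0}
  L1 = {6}
2 never appears.

Answer: UNREACHABLE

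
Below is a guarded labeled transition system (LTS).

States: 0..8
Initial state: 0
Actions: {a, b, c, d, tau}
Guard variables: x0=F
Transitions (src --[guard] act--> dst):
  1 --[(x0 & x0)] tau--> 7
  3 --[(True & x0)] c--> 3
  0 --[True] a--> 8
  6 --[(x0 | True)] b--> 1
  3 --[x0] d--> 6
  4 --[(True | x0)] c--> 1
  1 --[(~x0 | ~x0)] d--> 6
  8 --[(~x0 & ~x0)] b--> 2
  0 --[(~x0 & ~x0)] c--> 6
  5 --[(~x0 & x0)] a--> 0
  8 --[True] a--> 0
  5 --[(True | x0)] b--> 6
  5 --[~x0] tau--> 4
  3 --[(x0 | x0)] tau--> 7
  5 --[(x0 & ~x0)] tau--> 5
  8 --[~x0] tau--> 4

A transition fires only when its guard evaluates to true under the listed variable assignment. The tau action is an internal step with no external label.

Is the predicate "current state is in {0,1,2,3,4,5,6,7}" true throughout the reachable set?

Allowed set {0,1,2,3,4,5,6,7}
Reach set: {0,1,2,4,6,8}
  0: safe
  1: safe
  2: safe
  4: safe
  6: safe
  8: outside
witness against invariant: a → 8

Answer: INVARIANT VIOLATED at state 8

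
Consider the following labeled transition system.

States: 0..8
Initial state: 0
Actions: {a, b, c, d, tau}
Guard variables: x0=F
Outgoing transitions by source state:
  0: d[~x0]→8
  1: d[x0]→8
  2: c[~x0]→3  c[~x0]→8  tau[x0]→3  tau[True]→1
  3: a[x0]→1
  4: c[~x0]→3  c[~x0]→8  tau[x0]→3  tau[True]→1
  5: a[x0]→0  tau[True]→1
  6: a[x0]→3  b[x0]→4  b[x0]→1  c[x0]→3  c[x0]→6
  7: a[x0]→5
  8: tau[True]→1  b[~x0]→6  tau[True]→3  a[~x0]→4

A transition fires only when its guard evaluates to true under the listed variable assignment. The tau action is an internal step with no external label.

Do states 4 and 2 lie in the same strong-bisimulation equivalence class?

Compute ~ classes (split until stable):
  P[0] = {{0,1,2,3,4,5,6,7,8}}
  P[1] = {{0},{1,3,6,7},{2,4},{5},{8}}
Fixed point at round 2; 5 class(es).
class of 4: {2,4}; class of 2: {2,4}

Answer: BISIMILAR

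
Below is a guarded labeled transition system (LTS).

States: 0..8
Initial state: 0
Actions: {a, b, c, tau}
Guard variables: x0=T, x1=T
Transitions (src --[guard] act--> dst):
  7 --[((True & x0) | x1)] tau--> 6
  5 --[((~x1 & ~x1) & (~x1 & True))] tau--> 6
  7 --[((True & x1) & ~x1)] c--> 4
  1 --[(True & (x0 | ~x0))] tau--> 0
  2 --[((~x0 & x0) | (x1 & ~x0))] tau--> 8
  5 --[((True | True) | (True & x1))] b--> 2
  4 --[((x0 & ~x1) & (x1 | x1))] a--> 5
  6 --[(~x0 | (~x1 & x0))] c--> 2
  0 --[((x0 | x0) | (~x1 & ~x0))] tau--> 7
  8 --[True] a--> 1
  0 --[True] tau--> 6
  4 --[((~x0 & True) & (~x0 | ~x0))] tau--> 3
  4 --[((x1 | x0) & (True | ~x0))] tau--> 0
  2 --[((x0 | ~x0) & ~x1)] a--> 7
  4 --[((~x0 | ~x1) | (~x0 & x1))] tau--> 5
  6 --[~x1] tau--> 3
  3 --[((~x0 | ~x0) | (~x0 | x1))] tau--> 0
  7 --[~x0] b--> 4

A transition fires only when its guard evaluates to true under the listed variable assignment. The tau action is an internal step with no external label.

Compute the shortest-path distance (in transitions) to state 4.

Layered search for 4:
  L0 = {0}
  L1 = {6,7}
4 never appears.

Answer: UNREACHABLE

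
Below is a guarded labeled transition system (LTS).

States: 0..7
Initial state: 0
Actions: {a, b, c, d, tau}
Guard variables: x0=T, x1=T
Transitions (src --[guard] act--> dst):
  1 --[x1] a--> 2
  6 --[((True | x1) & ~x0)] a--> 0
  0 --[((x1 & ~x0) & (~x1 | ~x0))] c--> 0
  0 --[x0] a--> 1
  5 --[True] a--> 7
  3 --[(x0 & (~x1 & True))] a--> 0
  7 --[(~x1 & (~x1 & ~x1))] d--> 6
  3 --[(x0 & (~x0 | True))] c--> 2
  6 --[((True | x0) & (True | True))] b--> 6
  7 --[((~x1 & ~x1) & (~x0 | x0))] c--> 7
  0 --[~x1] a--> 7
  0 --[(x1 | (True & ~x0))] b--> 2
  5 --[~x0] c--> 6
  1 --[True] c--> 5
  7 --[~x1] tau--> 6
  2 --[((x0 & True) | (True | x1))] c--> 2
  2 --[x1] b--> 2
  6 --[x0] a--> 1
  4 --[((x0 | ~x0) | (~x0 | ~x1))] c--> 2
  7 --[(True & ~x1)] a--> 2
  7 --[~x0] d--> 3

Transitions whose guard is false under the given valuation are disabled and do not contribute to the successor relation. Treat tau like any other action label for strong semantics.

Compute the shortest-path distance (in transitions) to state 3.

BFS to 3:
  depth 0: {0}
  depth 1: {1,2}
  depth 2: {5}
  depth 3: {7}
3 never appears.

Answer: UNREACHABLE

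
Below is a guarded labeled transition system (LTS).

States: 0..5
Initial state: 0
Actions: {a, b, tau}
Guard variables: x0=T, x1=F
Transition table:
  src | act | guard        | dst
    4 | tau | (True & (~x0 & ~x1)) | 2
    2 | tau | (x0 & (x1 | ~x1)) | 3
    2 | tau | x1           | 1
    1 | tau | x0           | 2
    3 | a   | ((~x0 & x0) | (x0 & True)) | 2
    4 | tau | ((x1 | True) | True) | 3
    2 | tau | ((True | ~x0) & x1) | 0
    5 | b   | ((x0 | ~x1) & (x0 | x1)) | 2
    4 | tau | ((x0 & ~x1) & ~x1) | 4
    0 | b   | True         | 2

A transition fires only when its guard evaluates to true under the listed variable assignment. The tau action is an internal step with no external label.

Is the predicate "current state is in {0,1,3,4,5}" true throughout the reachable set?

Inv-set: {0,1,3,4,5}
Reach set: {0,2,3}
  0: ✓
  2: outside
  3: ✓
counterexample path to 2: b

Answer: INVARIANT VIOLATED at state 2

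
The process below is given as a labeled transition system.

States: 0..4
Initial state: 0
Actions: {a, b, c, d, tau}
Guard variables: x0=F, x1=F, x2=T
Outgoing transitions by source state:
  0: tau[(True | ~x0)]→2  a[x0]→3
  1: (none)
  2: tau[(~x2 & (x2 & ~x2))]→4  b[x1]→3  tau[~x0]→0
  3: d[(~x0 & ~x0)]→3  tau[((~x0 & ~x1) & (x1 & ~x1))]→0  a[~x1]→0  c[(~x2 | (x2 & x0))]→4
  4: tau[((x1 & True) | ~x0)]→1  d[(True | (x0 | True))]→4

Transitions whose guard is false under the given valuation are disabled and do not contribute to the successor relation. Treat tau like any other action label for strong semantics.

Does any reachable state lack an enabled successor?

Reach set: {0,2}
  0: tau→2  [1 out]
  2: tau→0  [1 out]

Answer: DEADLOCK-FREE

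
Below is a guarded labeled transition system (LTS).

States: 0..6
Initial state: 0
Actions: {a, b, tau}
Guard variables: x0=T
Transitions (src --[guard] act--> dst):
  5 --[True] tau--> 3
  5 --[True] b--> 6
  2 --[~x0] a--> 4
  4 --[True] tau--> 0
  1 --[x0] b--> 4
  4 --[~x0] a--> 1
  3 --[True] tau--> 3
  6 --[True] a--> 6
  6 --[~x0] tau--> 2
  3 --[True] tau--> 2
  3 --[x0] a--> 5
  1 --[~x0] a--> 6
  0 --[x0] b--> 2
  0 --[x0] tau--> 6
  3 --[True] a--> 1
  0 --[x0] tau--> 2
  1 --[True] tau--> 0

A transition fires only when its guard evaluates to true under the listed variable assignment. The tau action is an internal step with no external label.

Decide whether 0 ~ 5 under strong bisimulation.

Answer: NOT BISIMILAR

Working:
Bisimulation quotient by refinement:
  P[0] = {{0,1,2,3,4,5,6}}
  P[1] = {{0,1,5},{2},{3},{4},{6}}
  P[2] = {{0},{1},{2},{3},{4},{5},{6}}
7 equivalence class(es) (converged in 3)
class of 0: {0}; class of 5: {5}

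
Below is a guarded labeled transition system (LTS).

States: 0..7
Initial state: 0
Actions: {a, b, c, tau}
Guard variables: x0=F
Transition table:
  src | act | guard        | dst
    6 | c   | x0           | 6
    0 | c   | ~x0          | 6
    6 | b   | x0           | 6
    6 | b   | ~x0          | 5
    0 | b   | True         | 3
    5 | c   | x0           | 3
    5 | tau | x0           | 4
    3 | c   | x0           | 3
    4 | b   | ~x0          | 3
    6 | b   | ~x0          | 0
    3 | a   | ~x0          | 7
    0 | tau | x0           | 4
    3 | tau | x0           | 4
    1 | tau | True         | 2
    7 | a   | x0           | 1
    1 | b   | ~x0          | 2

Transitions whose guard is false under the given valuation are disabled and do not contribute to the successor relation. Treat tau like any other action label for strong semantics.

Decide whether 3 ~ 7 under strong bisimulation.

Refine partition for ~:
  round 0: {{0,1,2,3,4,5,6,7}}
  round 1: {{0},{1},{2,5,7},{3},{4,6}}
  round 2: {{0},{1},{2,5,7},{3},{4},{6}}
Fixed point at round 3; 6 class(es).
class of 3: {3}; class of 7: {2,5,7}

Answer: NOT BISIMILAR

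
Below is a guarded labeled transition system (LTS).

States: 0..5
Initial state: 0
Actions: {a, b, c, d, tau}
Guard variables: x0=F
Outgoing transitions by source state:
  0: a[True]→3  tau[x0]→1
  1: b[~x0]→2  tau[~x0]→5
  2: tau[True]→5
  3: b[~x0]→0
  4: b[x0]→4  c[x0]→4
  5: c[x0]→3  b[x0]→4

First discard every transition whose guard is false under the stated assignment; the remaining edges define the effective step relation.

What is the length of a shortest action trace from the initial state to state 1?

Answer: UNREACHABLE

Trace:
BFS to 1:
  Layer 0: {0}
  Layer 1: {3}
1 never appears.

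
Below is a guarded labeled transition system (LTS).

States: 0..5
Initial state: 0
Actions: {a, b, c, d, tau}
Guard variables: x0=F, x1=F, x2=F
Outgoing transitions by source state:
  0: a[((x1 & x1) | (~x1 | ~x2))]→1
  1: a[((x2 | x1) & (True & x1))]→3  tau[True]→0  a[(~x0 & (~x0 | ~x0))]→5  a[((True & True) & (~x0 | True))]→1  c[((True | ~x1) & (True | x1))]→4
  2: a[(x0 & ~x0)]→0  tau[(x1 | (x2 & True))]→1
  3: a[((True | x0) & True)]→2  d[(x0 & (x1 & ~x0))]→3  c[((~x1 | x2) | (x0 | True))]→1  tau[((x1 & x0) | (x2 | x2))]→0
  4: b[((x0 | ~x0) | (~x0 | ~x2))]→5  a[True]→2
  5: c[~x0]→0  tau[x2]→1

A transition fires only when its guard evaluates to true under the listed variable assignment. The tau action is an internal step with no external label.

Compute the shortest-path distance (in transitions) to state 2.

Answer: 3

Analysis:
Layered search for 2:
  depth 0: {0}
  depth 1: {1}
  depth 2: {4,5}
  depth 3: {2}
2 enters at depth 3; path a·c·a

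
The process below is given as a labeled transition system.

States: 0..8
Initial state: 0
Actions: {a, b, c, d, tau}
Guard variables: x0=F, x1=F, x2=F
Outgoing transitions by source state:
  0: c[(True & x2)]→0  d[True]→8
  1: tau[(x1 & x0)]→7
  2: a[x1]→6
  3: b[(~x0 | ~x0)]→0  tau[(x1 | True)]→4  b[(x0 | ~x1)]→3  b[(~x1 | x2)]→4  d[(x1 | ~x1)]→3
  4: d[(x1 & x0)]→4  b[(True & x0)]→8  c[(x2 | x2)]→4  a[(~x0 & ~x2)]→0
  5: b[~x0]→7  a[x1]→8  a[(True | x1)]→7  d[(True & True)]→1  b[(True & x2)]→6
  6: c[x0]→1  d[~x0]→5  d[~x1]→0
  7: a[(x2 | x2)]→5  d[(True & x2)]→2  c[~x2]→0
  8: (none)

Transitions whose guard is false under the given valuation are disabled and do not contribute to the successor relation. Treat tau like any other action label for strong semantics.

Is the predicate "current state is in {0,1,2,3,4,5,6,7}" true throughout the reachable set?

Answer: INVARIANT VIOLATED at state 8

Working:
Inv-set: {0,1,2,3,4,5,6,7}
Reach set: {0,8}
  0: ok
  8: ✗ unsafe
witness against invariant: d → 8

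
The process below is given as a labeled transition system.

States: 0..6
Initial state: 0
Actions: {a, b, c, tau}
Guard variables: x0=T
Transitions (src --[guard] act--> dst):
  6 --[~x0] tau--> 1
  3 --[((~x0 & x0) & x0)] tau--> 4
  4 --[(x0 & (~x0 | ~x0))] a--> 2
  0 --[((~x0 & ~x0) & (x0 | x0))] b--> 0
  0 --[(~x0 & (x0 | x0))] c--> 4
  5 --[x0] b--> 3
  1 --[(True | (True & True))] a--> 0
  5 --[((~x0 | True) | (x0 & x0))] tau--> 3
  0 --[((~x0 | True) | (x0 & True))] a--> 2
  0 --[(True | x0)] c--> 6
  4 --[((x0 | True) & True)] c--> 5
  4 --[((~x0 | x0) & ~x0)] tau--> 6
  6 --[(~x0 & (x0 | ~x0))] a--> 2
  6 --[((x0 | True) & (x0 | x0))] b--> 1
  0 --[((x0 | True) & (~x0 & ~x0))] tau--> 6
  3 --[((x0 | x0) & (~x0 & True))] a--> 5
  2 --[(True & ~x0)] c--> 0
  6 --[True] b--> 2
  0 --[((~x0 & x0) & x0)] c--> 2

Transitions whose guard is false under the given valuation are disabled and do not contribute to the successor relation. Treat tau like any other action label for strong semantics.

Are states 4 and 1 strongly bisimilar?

Answer: NOT BISIMILAR

Trace:
Compute ~ classes (split until stable):
  round 0: {{0,1,2,3,4,5,6}}
  round 1: {{0},{1},{2,3},{4},{5},{6}}
6 equivalence class(es) (converged in 2)
[4]={4}  [1]={1}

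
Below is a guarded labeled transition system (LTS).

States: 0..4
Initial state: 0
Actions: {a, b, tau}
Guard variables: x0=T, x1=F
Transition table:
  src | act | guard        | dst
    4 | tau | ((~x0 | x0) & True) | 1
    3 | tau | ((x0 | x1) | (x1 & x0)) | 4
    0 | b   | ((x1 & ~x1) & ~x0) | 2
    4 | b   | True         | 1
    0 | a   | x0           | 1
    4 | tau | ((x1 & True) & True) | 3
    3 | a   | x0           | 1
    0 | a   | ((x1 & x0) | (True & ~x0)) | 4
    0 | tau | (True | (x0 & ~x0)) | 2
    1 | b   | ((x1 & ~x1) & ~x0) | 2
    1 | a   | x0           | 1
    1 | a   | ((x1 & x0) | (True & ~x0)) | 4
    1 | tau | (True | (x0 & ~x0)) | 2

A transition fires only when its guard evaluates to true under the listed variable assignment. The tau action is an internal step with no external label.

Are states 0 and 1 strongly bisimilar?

Answer: BISIMILAR

Working:
Compute ~ classes (split until stable):
  round 0: {{0,1,2,3,4}}
  round 1: {{0,1,3},{2},{4}}
  round 2: {{0,1},{2},{3},{4}}
stable after 3 split(s): 4 block(s)
0∈{0,1}, 1∈{0,1}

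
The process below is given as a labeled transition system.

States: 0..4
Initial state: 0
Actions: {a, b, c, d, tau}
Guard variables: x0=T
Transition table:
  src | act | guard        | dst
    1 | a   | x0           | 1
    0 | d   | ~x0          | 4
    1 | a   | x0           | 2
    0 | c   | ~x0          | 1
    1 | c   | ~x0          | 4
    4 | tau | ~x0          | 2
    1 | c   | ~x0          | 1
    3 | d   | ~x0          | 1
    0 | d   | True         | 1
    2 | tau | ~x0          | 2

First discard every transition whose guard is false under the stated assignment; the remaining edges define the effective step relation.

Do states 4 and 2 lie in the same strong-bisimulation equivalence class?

Answer: BISIMILAR

Analysis:
Compute ~ classes (split until stable):
  P[0] = {{0,1,2,3,4}}
  P[1] = {{0},{1},{2,3,4}}
stable after 2 split(s): 3 block(s)
4∈{2,3,4}, 2∈{2,3,4}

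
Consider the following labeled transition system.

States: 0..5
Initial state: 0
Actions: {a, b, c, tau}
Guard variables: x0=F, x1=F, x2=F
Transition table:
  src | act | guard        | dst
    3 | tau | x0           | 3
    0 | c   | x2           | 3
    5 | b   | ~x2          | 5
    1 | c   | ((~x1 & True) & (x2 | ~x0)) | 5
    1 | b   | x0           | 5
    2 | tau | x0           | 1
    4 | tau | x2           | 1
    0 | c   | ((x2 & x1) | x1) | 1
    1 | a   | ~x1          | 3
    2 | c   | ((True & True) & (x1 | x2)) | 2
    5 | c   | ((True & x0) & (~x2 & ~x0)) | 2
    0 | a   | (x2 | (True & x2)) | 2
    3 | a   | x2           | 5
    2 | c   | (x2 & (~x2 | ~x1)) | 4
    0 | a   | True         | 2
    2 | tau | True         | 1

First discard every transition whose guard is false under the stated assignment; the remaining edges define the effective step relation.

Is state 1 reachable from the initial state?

After dropping false guards: 5 live edges.
Layer 0: {0}
Layer 1: {2}  total {0,2}
Layer 2: {1}  total {0,1,2}
Layer 3: {3,5}  total {0,1,2,3,5}
Reach set: {0,1,2,3,5}
Path to 1: a·tau

Answer: REACHABLE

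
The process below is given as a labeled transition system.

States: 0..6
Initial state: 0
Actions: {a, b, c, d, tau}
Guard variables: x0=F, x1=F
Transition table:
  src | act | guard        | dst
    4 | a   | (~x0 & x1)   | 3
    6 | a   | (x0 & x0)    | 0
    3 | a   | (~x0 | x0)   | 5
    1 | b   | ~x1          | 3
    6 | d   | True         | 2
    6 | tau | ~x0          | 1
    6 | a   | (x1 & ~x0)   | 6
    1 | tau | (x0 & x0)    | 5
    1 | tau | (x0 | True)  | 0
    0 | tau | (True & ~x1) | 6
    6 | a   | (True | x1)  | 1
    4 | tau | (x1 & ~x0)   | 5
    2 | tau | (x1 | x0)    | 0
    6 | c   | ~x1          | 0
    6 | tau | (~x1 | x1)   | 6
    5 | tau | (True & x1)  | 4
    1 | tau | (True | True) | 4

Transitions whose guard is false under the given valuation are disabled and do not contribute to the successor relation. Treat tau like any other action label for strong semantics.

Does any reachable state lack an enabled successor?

Answer: DEADLOCK at state 2

Working:
Reach set: {0,1,2,3,4,5,6}
  0: tau→6  [1 out]
  1: b→3  tau→0  tau→4  [3 out]
  2: ∅  [deadlock]
  3: a→5  [1 out]
  4: ∅  [deadlock]
  5: ∅  [deadlock]
  6: a→1  c→0  d→2  tau→1  tau→6  [5 out]
Path to 2: tau·d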